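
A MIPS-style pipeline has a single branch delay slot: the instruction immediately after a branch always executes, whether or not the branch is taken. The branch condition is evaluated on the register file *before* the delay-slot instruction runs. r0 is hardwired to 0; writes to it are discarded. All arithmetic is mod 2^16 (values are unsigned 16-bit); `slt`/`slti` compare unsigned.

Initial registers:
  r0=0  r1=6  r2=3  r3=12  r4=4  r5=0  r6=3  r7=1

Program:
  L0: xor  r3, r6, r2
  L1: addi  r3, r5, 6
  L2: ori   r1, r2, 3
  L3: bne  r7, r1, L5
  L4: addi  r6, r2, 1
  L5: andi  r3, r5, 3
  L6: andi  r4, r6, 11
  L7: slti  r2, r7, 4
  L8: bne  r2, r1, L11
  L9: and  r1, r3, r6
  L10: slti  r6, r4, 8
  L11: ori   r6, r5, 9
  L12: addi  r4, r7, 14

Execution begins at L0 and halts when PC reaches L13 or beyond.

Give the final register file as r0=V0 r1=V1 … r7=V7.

PC=0  xor  r3, r6, r2        | r0=0 r1=6 r2=3 r3=0 r4=4 r5=0 r6=3 r7=1
PC=1  addi  r3, r5, 6        | r0=0 r1=6 r2=3 r3=6 r4=4 r5=0 r6=3 r7=1
PC=2  ori   r1, r2, 3        | r0=0 r1=3 r2=3 r3=6 r4=4 r5=0 r6=3 r7=1
PC=3  bne  r7, r1, L5        | r0=0 r1=3 r2=3 r3=6 r4=4 r5=0 r6=3 r7=1  [TAKEN]
PC=4  addi  r6, r2, 1        | r0=0 r1=3 r2=3 r3=6 r4=4 r5=0 r6=4 r7=1
PC=5  andi  r3, r5, 3        | r0=0 r1=3 r2=3 r3=0 r4=4 r5=0 r6=4 r7=1
PC=6  andi  r4, r6, 11       | r0=0 r1=3 r2=3 r3=0 r4=0 r5=0 r6=4 r7=1
PC=7  slti  r2, r7, 4        | r0=0 r1=3 r2=1 r3=0 r4=0 r5=0 r6=4 r7=1
PC=8  bne  r2, r1, L11       | r0=0 r1=3 r2=1 r3=0 r4=0 r5=0 r6=4 r7=1  [TAKEN]
PC=9  and  r1, r3, r6        | r0=0 r1=0 r2=1 r3=0 r4=0 r5=0 r6=4 r7=1
PC=11 ori   r6, r5, 9        | r0=0 r1=0 r2=1 r3=0 r4=0 r5=0 r6=9 r7=1
PC=12 addi  r4, r7, 14       | r0=0 r1=0 r2=1 r3=0 r4=15 r5=0 r6=9 r7=1

r0=0 r1=0 r2=1 r3=0 r4=15 r5=0 r6=9 r7=1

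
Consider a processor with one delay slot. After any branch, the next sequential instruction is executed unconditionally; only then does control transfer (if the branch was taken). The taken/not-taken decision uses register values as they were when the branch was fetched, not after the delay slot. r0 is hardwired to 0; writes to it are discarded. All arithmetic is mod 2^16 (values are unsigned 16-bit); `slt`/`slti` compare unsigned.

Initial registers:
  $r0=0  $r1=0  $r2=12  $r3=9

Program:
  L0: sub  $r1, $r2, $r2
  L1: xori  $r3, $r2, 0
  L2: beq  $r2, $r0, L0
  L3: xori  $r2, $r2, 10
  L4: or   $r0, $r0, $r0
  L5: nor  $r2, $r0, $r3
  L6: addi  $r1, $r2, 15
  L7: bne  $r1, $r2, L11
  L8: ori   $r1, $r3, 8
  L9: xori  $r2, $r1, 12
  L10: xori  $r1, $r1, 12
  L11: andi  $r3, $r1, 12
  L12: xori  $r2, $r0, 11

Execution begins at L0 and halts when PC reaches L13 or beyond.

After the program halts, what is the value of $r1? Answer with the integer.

#0 sub  $r1, $r2, $r2 ; 0/0/12/9
#1 xori  $r3, $r2, 0 ; 0/0/12/12
#2 beq  $r2, $r0, L0 ; 0/0/12/12 ; →fallthru
#3 xori  $r2, $r2, 10 ; 0/0/6/12
#4 or   $r0, $r0, $r0 ; 0/0/6/12
#5 nor  $r2, $r0, $r3 ; 0/0/65523/12
#6 addi  $r1, $r2, 15 ; 0/2/65523/12
#7 bne  $r1, $r2, L11 ; 0/2/65523/12 ; →target
#8 ori   $r1, $r3, 8 ; 0/12/65523/12
#11 andi  $r3, $r1, 12 ; 0/12/65523/12
#12 xori  $r2, $r0, 11 ; 0/12/11/12

12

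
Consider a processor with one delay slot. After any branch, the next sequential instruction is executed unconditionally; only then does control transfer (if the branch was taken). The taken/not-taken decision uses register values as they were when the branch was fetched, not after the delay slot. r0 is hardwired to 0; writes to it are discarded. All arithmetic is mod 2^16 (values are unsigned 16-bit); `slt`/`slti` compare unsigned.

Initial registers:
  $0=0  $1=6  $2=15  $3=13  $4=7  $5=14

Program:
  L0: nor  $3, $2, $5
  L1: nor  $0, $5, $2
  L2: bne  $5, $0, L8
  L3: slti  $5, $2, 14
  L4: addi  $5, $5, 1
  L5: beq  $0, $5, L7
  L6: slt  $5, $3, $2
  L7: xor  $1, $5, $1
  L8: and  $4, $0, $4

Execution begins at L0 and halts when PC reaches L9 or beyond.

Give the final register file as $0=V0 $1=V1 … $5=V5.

  step pc=0: nor  $3, $2, $5  regs=(0,6,15,65520,7,14)
  step pc=1: nor  $0, $5, $2  regs=(0,6,15,65520,7,14)
  step pc=2: bne  $5, $0, L8  cond=T  regs=(0,6,15,65520,7,14)
  step pc=3: slti  $5, $2, 14  regs=(0,6,15,65520,7,0)
  step pc=8: and  $4, $0, $4  regs=(0,6,15,65520,0,0)

$0=0 $1=6 $2=15 $3=65520 $4=0 $5=0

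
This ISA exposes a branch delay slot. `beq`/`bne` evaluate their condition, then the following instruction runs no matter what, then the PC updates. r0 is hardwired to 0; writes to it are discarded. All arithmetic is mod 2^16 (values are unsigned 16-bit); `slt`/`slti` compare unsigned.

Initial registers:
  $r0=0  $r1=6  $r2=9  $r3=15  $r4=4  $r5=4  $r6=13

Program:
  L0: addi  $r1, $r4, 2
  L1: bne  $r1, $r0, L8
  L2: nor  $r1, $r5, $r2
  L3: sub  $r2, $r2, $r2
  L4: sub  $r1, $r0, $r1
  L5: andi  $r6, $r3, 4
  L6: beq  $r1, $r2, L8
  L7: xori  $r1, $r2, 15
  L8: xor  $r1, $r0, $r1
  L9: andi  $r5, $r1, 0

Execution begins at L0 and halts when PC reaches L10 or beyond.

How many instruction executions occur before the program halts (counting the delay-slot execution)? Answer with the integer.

PC=0  addi  $r1, $r4, 2      | $r0=0 $r1=6 $r2=9 $r3=15 $r4=4 $r5=4 $r6=13
PC=1  bne  $r1, $r0, L8      | $r0=0 $r1=6 $r2=9 $r3=15 $r4=4 $r5=4 $r6=13  [TAKEN]
PC=2  nor  $r1, $r5, $r2     | $r0=0 $r1=65522 $r2=9 $r3=15 $r4=4 $r5=4 $r6=13
PC=8  xor  $r1, $r0, $r1     | $r0=0 $r1=65522 $r2=9 $r3=15 $r4=4 $r5=4 $r6=13
PC=9  andi  $r5, $r1, 0      | $r0=0 $r1=65522 $r2=9 $r3=15 $r4=4 $r5=0 $r6=13

5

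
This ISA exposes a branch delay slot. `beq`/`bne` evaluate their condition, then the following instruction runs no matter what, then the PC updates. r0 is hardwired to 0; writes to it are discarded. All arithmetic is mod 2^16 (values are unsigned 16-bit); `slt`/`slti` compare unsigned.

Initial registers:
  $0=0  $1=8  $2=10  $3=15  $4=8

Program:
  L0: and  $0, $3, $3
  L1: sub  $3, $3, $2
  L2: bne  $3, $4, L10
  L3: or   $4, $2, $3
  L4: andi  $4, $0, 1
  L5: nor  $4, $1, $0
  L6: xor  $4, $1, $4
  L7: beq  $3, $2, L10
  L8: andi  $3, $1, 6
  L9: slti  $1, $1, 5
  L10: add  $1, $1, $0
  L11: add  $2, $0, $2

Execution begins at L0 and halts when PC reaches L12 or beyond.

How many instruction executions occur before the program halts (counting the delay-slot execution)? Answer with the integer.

6

[0] and  $0, $3, $3  →  {$0:0, $1:8, $2:10, $3:15, $4:8}
[1] sub  $3, $3, $2  →  {$0:0, $1:8, $2:10, $3:5, $4:8}
[2] bne  $3, $4, L10  →  {$0:0, $1:8, $2:10, $3:5, $4:8}  ⟨branch taken⟩
[3] or   $4, $2, $3  →  {$0:0, $1:8, $2:10, $3:5, $4:15}
[10] add  $1, $1, $0  →  {$0:0, $1:8, $2:10, $3:5, $4:15}
[11] add  $2, $0, $2  →  {$0:0, $1:8, $2:10, $3:5, $4:15}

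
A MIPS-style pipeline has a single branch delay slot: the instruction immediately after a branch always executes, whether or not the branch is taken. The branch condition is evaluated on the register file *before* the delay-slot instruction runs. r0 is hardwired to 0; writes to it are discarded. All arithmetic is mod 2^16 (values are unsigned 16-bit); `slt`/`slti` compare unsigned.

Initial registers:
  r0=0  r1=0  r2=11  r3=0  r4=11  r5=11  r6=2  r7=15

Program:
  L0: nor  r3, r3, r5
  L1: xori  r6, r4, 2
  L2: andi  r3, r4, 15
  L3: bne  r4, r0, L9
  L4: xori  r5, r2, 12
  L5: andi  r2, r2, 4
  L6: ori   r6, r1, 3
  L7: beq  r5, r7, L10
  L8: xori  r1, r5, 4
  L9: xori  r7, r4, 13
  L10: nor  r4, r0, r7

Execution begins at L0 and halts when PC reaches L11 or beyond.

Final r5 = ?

7

#0 nor  r3, r3, r5 ; 0/0/11/65524/11/11/2/15
#1 xori  r6, r4, 2 ; 0/0/11/65524/11/11/9/15
#2 andi  r3, r4, 15 ; 0/0/11/11/11/11/9/15
#3 bne  r4, r0, L9 ; 0/0/11/11/11/11/9/15 ; →target
#4 xori  r5, r2, 12 ; 0/0/11/11/11/7/9/15
#9 xori  r7, r4, 13 ; 0/0/11/11/11/7/9/6
#10 nor  r4, r0, r7 ; 0/0/11/11/65529/7/9/6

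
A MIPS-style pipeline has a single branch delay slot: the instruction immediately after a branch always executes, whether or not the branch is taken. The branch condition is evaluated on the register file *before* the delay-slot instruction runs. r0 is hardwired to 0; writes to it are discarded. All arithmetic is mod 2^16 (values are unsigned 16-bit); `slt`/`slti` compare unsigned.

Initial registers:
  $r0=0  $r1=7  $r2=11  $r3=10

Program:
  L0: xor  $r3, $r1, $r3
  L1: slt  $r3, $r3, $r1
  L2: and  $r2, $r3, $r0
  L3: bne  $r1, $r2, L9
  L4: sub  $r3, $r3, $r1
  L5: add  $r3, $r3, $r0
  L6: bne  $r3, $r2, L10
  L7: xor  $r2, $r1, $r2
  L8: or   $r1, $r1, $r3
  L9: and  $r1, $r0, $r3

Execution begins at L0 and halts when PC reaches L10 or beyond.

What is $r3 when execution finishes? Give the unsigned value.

65529

PC=0  xor  $r3, $r1, $r3     | $r0=0 $r1=7 $r2=11 $r3=13
PC=1  slt  $r3, $r3, $r1     | $r0=0 $r1=7 $r2=11 $r3=0
PC=2  and  $r2, $r3, $r0     | $r0=0 $r1=7 $r2=0 $r3=0
PC=3  bne  $r1, $r2, L9      | $r0=0 $r1=7 $r2=0 $r3=0  [TAKEN]
PC=4  sub  $r3, $r3, $r1     | $r0=0 $r1=7 $r2=0 $r3=65529
PC=9  and  $r1, $r0, $r3     | $r0=0 $r1=0 $r2=0 $r3=65529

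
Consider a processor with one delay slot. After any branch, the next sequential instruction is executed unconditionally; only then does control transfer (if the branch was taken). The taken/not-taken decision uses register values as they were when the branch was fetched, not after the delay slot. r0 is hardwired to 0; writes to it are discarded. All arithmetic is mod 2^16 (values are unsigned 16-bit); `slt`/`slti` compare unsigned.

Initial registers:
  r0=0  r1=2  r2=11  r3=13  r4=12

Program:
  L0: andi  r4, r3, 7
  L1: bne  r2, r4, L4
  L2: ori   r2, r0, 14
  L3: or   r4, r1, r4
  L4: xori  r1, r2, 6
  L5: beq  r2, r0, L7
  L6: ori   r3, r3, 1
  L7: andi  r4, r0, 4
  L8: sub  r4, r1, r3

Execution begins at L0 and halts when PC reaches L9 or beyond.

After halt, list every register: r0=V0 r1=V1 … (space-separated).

r0=0 r1=8 r2=14 r3=13 r4=65531

[0] andi  r4, r3, 7  →  {r0:0, r1:2, r2:11, r3:13, r4:5}
[1] bne  r2, r4, L4  →  {r0:0, r1:2, r2:11, r3:13, r4:5}  ⟨branch taken⟩
[2] ori   r2, r0, 14  →  {r0:0, r1:2, r2:14, r3:13, r4:5}
[4] xori  r1, r2, 6  →  {r0:0, r1:8, r2:14, r3:13, r4:5}
[5] beq  r2, r0, L7  →  {r0:0, r1:8, r2:14, r3:13, r4:5}  ⟨branch fallthrough⟩
[6] ori   r3, r3, 1  →  {r0:0, r1:8, r2:14, r3:13, r4:5}
[7] andi  r4, r0, 4  →  {r0:0, r1:8, r2:14, r3:13, r4:0}
[8] sub  r4, r1, r3  →  {r0:0, r1:8, r2:14, r3:13, r4:65531}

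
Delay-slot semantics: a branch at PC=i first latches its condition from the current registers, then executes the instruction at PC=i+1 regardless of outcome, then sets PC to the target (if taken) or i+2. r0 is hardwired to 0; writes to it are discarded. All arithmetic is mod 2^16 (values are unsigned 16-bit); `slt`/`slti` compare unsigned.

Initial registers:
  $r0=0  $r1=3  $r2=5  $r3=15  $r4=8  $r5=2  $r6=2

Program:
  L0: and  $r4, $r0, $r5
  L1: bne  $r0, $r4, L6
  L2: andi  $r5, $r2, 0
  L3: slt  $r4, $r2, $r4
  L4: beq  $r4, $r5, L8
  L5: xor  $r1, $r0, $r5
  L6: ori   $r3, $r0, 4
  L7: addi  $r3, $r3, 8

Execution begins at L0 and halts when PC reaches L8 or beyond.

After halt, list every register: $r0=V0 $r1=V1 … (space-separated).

[0] and  $r4, $r0, $r5  →  {$r0:0, $r1:3, $r2:5, $r3:15, $r4:0, $r5:2, $r6:2}
[1] bne  $r0, $r4, L6  →  {$r0:0, $r1:3, $r2:5, $r3:15, $r4:0, $r5:2, $r6:2}  ⟨branch fallthrough⟩
[2] andi  $r5, $r2, 0  →  {$r0:0, $r1:3, $r2:5, $r3:15, $r4:0, $r5:0, $r6:2}
[3] slt  $r4, $r2, $r4  →  {$r0:0, $r1:3, $r2:5, $r3:15, $r4:0, $r5:0, $r6:2}
[4] beq  $r4, $r5, L8  →  {$r0:0, $r1:3, $r2:5, $r3:15, $r4:0, $r5:0, $r6:2}  ⟨branch taken⟩
[5] xor  $r1, $r0, $r5  →  {$r0:0, $r1:0, $r2:5, $r3:15, $r4:0, $r5:0, $r6:2}

$r0=0 $r1=0 $r2=5 $r3=15 $r4=0 $r5=0 $r6=2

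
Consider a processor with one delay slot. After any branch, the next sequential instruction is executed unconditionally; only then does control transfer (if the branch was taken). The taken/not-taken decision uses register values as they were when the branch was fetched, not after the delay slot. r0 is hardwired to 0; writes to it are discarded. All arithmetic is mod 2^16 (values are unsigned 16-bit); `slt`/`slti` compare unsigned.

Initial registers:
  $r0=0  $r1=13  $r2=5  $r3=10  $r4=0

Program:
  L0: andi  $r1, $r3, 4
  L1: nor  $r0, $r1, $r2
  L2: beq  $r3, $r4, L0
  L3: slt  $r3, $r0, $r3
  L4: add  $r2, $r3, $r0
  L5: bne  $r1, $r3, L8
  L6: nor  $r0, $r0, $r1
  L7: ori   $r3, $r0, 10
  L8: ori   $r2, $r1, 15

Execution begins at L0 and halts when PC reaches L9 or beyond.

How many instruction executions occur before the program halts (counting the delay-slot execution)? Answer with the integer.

8

#0 andi  $r1, $r3, 4 ; 0/0/5/10/0
#1 nor  $r0, $r1, $r2 ; 0/0/5/10/0
#2 beq  $r3, $r4, L0 ; 0/0/5/10/0 ; →fallthru
#3 slt  $r3, $r0, $r3 ; 0/0/5/1/0
#4 add  $r2, $r3, $r0 ; 0/0/1/1/0
#5 bne  $r1, $r3, L8 ; 0/0/1/1/0 ; →target
#6 nor  $r0, $r0, $r1 ; 0/0/1/1/0
#8 ori   $r2, $r1, 15 ; 0/0/15/1/0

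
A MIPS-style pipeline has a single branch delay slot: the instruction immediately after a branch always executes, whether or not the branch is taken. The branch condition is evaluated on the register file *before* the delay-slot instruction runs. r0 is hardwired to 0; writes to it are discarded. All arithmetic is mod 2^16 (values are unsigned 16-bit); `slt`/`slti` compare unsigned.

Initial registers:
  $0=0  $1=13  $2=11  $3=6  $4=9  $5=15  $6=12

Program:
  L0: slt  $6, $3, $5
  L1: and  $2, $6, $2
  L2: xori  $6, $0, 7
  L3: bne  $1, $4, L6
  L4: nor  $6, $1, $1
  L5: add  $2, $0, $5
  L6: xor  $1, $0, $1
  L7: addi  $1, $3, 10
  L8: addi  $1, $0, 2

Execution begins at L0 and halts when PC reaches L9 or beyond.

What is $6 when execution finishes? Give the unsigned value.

PC=0  slt  $6, $3, $5        | $0=0 $1=13 $2=11 $3=6 $4=9 $5=15 $6=1
PC=1  and  $2, $6, $2        | $0=0 $1=13 $2=1 $3=6 $4=9 $5=15 $6=1
PC=2  xori  $6, $0, 7        | $0=0 $1=13 $2=1 $3=6 $4=9 $5=15 $6=7
PC=3  bne  $1, $4, L6        | $0=0 $1=13 $2=1 $3=6 $4=9 $5=15 $6=7  [TAKEN]
PC=4  nor  $6, $1, $1        | $0=0 $1=13 $2=1 $3=6 $4=9 $5=15 $6=65522
PC=6  xor  $1, $0, $1        | $0=0 $1=13 $2=1 $3=6 $4=9 $5=15 $6=65522
PC=7  addi  $1, $3, 10       | $0=0 $1=16 $2=1 $3=6 $4=9 $5=15 $6=65522
PC=8  addi  $1, $0, 2        | $0=0 $1=2 $2=1 $3=6 $4=9 $5=15 $6=65522

65522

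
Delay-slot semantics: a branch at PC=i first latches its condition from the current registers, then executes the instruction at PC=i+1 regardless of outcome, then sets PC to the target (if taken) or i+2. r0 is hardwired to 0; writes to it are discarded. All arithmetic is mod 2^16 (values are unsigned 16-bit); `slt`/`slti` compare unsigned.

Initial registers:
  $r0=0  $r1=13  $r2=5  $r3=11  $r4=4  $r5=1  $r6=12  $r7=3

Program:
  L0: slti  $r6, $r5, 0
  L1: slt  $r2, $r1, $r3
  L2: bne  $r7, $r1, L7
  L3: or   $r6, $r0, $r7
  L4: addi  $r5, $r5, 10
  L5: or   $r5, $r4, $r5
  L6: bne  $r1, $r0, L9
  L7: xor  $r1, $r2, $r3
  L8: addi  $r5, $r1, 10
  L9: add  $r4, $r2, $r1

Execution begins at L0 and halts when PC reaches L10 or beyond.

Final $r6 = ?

3

[0] slti  $r6, $r5, 0  →  {$r0:0, $r1:13, $r2:5, $r3:11, $r4:4, $r5:1, $r6:0, $r7:3}
[1] slt  $r2, $r1, $r3  →  {$r0:0, $r1:13, $r2:0, $r3:11, $r4:4, $r5:1, $r6:0, $r7:3}
[2] bne  $r7, $r1, L7  →  {$r0:0, $r1:13, $r2:0, $r3:11, $r4:4, $r5:1, $r6:0, $r7:3}  ⟨branch taken⟩
[3] or   $r6, $r0, $r7  →  {$r0:0, $r1:13, $r2:0, $r3:11, $r4:4, $r5:1, $r6:3, $r7:3}
[7] xor  $r1, $r2, $r3  →  {$r0:0, $r1:11, $r2:0, $r3:11, $r4:4, $r5:1, $r6:3, $r7:3}
[8] addi  $r5, $r1, 10  →  {$r0:0, $r1:11, $r2:0, $r3:11, $r4:4, $r5:21, $r6:3, $r7:3}
[9] add  $r4, $r2, $r1  →  {$r0:0, $r1:11, $r2:0, $r3:11, $r4:11, $r5:21, $r6:3, $r7:3}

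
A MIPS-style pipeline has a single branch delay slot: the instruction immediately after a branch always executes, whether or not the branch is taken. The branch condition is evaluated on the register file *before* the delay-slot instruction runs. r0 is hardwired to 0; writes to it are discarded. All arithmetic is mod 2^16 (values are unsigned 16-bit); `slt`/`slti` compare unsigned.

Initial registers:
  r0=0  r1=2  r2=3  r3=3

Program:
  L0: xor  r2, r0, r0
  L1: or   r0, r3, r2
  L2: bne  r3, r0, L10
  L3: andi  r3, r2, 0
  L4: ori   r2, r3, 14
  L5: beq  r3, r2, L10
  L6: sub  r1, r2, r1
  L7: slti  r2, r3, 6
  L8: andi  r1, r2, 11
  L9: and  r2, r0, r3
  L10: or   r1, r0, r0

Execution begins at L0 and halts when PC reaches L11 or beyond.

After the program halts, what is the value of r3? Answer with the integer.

0

PC=0  xor  r2, r0, r0        | r0=0 r1=2 r2=0 r3=3
PC=1  or   r0, r3, r2        | r0=0 r1=2 r2=0 r3=3
PC=2  bne  r3, r0, L10       | r0=0 r1=2 r2=0 r3=3  [TAKEN]
PC=3  andi  r3, r2, 0        | r0=0 r1=2 r2=0 r3=0
PC=10 or   r1, r0, r0        | r0=0 r1=0 r2=0 r3=0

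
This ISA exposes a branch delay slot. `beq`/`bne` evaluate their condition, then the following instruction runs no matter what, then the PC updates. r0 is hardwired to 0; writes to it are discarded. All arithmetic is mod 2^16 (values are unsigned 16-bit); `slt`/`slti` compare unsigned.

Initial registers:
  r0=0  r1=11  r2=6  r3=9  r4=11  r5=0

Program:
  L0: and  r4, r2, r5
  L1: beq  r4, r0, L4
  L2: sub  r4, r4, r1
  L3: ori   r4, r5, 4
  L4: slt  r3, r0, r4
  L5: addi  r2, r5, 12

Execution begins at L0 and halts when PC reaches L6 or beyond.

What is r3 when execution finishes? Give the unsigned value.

#0 and  r4, r2, r5 ; 0/11/6/9/0/0
#1 beq  r4, r0, L4 ; 0/11/6/9/0/0 ; →target
#2 sub  r4, r4, r1 ; 0/11/6/9/65525/0
#4 slt  r3, r0, r4 ; 0/11/6/1/65525/0
#5 addi  r2, r5, 12 ; 0/11/12/1/65525/0

1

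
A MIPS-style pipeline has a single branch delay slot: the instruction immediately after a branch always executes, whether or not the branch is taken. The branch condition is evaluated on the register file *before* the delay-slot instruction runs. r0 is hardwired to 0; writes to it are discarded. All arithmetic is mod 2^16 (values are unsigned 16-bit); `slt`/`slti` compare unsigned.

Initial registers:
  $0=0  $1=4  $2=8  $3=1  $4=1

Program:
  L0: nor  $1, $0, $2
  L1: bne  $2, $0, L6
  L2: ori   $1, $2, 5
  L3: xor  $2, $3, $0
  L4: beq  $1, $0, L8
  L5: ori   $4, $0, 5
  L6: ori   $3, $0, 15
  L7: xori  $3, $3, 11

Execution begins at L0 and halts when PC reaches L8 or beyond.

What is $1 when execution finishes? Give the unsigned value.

#0 nor  $1, $0, $2 ; 0/65527/8/1/1
#1 bne  $2, $0, L6 ; 0/65527/8/1/1 ; →target
#2 ori   $1, $2, 5 ; 0/13/8/1/1
#6 ori   $3, $0, 15 ; 0/13/8/15/1
#7 xori  $3, $3, 11 ; 0/13/8/4/1

13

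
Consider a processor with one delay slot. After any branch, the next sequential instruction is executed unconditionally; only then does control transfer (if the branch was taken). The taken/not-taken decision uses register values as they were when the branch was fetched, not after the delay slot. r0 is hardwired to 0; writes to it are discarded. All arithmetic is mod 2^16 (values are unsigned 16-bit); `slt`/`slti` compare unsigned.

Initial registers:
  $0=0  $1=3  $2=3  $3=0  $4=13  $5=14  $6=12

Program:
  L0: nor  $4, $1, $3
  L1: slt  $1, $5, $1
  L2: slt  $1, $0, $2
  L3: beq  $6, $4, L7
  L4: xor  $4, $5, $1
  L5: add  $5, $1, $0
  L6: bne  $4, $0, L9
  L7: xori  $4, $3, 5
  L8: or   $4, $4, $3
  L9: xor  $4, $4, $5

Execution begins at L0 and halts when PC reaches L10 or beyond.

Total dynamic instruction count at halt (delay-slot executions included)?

9

PC=0  nor  $4, $1, $3        | $0=0 $1=3 $2=3 $3=0 $4=65532 $5=14 $6=12
PC=1  slt  $1, $5, $1        | $0=0 $1=0 $2=3 $3=0 $4=65532 $5=14 $6=12
PC=2  slt  $1, $0, $2        | $0=0 $1=1 $2=3 $3=0 $4=65532 $5=14 $6=12
PC=3  beq  $6, $4, L7        | $0=0 $1=1 $2=3 $3=0 $4=65532 $5=14 $6=12  [not taken]
PC=4  xor  $4, $5, $1        | $0=0 $1=1 $2=3 $3=0 $4=15 $5=14 $6=12
PC=5  add  $5, $1, $0        | $0=0 $1=1 $2=3 $3=0 $4=15 $5=1 $6=12
PC=6  bne  $4, $0, L9        | $0=0 $1=1 $2=3 $3=0 $4=15 $5=1 $6=12  [TAKEN]
PC=7  xori  $4, $3, 5        | $0=0 $1=1 $2=3 $3=0 $4=5 $5=1 $6=12
PC=9  xor  $4, $4, $5        | $0=0 $1=1 $2=3 $3=0 $4=4 $5=1 $6=12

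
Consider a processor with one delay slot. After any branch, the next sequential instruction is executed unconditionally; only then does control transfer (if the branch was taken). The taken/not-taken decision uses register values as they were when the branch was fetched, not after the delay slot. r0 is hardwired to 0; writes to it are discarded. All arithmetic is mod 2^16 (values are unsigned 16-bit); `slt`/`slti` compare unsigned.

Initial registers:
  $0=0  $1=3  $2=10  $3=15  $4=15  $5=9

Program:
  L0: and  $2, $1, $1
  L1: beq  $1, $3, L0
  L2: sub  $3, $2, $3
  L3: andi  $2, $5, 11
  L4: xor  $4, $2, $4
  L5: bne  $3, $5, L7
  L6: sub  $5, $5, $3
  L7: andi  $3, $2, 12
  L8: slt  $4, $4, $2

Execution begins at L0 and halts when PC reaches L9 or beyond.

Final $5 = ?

21

[0] and  $2, $1, $1  →  {$0:0, $1:3, $2:3, $3:15, $4:15, $5:9}
[1] beq  $1, $3, L0  →  {$0:0, $1:3, $2:3, $3:15, $4:15, $5:9}  ⟨branch fallthrough⟩
[2] sub  $3, $2, $3  →  {$0:0, $1:3, $2:3, $3:65524, $4:15, $5:9}
[3] andi  $2, $5, 11  →  {$0:0, $1:3, $2:9, $3:65524, $4:15, $5:9}
[4] xor  $4, $2, $4  →  {$0:0, $1:3, $2:9, $3:65524, $4:6, $5:9}
[5] bne  $3, $5, L7  →  {$0:0, $1:3, $2:9, $3:65524, $4:6, $5:9}  ⟨branch taken⟩
[6] sub  $5, $5, $3  →  {$0:0, $1:3, $2:9, $3:65524, $4:6, $5:21}
[7] andi  $3, $2, 12  →  {$0:0, $1:3, $2:9, $3:8, $4:6, $5:21}
[8] slt  $4, $4, $2  →  {$0:0, $1:3, $2:9, $3:8, $4:1, $5:21}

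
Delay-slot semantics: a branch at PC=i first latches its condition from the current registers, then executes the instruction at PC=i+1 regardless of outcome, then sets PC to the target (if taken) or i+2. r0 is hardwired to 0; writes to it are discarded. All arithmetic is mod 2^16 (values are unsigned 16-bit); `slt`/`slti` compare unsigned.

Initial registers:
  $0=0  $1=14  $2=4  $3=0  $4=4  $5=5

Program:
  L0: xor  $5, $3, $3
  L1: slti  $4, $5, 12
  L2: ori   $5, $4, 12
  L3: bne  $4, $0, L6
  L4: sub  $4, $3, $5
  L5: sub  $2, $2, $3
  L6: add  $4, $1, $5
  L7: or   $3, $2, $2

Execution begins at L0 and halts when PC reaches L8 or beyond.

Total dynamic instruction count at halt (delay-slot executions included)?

7

  step pc=0: xor  $5, $3, $3  regs=(0,14,4,0,4,0)
  step pc=1: slti  $4, $5, 12  regs=(0,14,4,0,1,0)
  step pc=2: ori   $5, $4, 12  regs=(0,14,4,0,1,13)
  step pc=3: bne  $4, $0, L6  cond=T  regs=(0,14,4,0,1,13)
  step pc=4: sub  $4, $3, $5  regs=(0,14,4,0,65523,13)
  step pc=6: add  $4, $1, $5  regs=(0,14,4,0,27,13)
  step pc=7: or   $3, $2, $2  regs=(0,14,4,4,27,13)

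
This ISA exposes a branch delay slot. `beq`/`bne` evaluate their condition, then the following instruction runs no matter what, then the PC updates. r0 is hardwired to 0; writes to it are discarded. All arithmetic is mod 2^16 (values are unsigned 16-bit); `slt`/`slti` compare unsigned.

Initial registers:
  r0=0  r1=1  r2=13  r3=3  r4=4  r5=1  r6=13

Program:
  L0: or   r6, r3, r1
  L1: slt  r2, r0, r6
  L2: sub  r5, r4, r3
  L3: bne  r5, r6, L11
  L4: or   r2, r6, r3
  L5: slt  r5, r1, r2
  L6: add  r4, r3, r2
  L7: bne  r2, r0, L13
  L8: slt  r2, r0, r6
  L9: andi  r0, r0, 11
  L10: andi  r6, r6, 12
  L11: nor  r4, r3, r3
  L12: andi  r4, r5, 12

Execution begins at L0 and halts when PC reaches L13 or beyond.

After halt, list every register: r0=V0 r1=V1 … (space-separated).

r0=0 r1=1 r2=3 r3=3 r4=0 r5=1 r6=3

PC=0  or   r6, r3, r1        | r0=0 r1=1 r2=13 r3=3 r4=4 r5=1 r6=3
PC=1  slt  r2, r0, r6        | r0=0 r1=1 r2=1 r3=3 r4=4 r5=1 r6=3
PC=2  sub  r5, r4, r3        | r0=0 r1=1 r2=1 r3=3 r4=4 r5=1 r6=3
PC=3  bne  r5, r6, L11       | r0=0 r1=1 r2=1 r3=3 r4=4 r5=1 r6=3  [TAKEN]
PC=4  or   r2, r6, r3        | r0=0 r1=1 r2=3 r3=3 r4=4 r5=1 r6=3
PC=11 nor  r4, r3, r3        | r0=0 r1=1 r2=3 r3=3 r4=65532 r5=1 r6=3
PC=12 andi  r4, r5, 12       | r0=0 r1=1 r2=3 r3=3 r4=0 r5=1 r6=3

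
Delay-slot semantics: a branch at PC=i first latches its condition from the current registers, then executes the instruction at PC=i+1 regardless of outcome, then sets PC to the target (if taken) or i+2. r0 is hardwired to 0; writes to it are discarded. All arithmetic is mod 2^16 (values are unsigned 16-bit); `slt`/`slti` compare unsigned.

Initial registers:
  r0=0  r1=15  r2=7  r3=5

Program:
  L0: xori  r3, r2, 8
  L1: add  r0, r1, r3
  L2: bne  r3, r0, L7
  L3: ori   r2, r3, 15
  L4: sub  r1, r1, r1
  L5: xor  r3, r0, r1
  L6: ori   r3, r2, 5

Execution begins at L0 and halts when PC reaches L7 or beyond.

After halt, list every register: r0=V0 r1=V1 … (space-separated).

r0=0 r1=15 r2=15 r3=15

[0] xori  r3, r2, 8  →  {r0:0, r1:15, r2:7, r3:15}
[1] add  r0, r1, r3  →  {r0:0, r1:15, r2:7, r3:15}
[2] bne  r3, r0, L7  →  {r0:0, r1:15, r2:7, r3:15}  ⟨branch taken⟩
[3] ori   r2, r3, 15  →  {r0:0, r1:15, r2:15, r3:15}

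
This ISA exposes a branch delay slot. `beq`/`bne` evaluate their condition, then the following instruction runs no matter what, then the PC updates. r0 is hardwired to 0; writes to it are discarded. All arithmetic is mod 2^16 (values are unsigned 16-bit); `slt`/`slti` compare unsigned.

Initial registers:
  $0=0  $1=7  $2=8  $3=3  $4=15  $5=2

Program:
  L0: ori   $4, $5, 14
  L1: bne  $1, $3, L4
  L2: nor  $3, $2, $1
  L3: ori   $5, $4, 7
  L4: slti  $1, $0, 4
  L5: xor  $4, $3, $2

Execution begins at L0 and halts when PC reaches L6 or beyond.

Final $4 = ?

65528

PC=0  ori   $4, $5, 14       | $0=0 $1=7 $2=8 $3=3 $4=14 $5=2
PC=1  bne  $1, $3, L4        | $0=0 $1=7 $2=8 $3=3 $4=14 $5=2  [TAKEN]
PC=2  nor  $3, $2, $1        | $0=0 $1=7 $2=8 $3=65520 $4=14 $5=2
PC=4  slti  $1, $0, 4        | $0=0 $1=1 $2=8 $3=65520 $4=14 $5=2
PC=5  xor  $4, $3, $2        | $0=0 $1=1 $2=8 $3=65520 $4=65528 $5=2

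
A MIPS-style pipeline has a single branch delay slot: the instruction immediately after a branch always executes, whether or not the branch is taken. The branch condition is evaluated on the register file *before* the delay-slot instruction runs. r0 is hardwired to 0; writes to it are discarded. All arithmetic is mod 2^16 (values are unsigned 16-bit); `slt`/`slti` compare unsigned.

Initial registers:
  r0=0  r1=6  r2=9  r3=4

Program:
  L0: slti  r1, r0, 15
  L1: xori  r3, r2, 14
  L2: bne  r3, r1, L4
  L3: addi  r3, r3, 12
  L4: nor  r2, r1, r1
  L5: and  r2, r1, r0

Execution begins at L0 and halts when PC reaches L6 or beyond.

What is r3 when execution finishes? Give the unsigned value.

#0 slti  r1, r0, 15 ; 0/1/9/4
#1 xori  r3, r2, 14 ; 0/1/9/7
#2 bne  r3, r1, L4 ; 0/1/9/7 ; →target
#3 addi  r3, r3, 12 ; 0/1/9/19
#4 nor  r2, r1, r1 ; 0/1/65534/19
#5 and  r2, r1, r0 ; 0/1/0/19

19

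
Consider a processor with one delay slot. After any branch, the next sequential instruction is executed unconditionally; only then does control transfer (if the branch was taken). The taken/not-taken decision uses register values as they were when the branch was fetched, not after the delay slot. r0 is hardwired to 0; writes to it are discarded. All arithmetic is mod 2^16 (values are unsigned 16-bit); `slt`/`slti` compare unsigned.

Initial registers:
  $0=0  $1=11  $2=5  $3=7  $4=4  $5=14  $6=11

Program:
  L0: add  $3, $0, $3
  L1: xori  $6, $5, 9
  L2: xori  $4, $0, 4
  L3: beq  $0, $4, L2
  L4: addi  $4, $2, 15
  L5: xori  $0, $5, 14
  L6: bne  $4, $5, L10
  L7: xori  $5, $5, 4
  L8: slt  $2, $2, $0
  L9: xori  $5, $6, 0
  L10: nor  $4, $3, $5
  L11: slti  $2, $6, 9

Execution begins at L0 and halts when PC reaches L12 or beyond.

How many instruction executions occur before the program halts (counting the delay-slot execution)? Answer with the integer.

10

  step pc=0: add  $3, $0, $3  regs=(0,11,5,7,4,14,11)
  step pc=1: xori  $6, $5, 9  regs=(0,11,5,7,4,14,7)
  step pc=2: xori  $4, $0, 4  regs=(0,11,5,7,4,14,7)
  step pc=3: beq  $0, $4, L2  cond=F  regs=(0,11,5,7,4,14,7)
  step pc=4: addi  $4, $2, 15  regs=(0,11,5,7,20,14,7)
  step pc=5: xori  $0, $5, 14  regs=(0,11,5,7,20,14,7)
  step pc=6: bne  $4, $5, L10  cond=T  regs=(0,11,5,7,20,14,7)
  step pc=7: xori  $5, $5, 4  regs=(0,11,5,7,20,10,7)
  step pc=10: nor  $4, $3, $5  regs=(0,11,5,7,65520,10,7)
  step pc=11: slti  $2, $6, 9  regs=(0,11,1,7,65520,10,7)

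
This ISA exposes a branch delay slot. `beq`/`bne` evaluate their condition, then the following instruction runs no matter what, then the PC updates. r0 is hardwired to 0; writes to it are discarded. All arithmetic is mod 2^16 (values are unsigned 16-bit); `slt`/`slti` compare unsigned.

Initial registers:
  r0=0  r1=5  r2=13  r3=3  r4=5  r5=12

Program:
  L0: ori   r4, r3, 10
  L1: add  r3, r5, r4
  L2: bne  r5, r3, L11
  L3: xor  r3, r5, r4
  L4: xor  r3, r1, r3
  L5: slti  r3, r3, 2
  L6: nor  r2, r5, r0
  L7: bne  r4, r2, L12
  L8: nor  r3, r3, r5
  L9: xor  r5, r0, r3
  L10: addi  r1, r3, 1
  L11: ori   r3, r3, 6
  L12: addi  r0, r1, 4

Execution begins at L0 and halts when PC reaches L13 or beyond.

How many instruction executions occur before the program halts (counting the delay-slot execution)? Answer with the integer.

6

  step pc=0: ori   r4, r3, 10  regs=(0,5,13,3,11,12)
  step pc=1: add  r3, r5, r4  regs=(0,5,13,23,11,12)
  step pc=2: bne  r5, r3, L11  cond=T  regs=(0,5,13,23,11,12)
  step pc=3: xor  r3, r5, r4  regs=(0,5,13,7,11,12)
  step pc=11: ori   r3, r3, 6  regs=(0,5,13,7,11,12)
  step pc=12: addi  r0, r1, 4  regs=(0,5,13,7,11,12)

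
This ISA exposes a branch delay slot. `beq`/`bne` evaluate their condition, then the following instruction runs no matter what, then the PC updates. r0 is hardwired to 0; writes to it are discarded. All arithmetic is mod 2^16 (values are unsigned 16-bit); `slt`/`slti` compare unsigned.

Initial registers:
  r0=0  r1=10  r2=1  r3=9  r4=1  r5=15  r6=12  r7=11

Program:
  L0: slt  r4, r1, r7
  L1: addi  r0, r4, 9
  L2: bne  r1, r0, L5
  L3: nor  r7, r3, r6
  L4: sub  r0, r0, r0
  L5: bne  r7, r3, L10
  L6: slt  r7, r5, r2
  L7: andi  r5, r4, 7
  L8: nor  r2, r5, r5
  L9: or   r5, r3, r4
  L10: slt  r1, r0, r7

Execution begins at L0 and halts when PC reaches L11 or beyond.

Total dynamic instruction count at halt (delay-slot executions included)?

PC=0  slt  r4, r1, r7        | r0=0 r1=10 r2=1 r3=9 r4=1 r5=15 r6=12 r7=11
PC=1  addi  r0, r4, 9        | r0=0 r1=10 r2=1 r3=9 r4=1 r5=15 r6=12 r7=11
PC=2  bne  r1, r0, L5        | r0=0 r1=10 r2=1 r3=9 r4=1 r5=15 r6=12 r7=11  [TAKEN]
PC=3  nor  r7, r3, r6        | r0=0 r1=10 r2=1 r3=9 r4=1 r5=15 r6=12 r7=65522
PC=5  bne  r7, r3, L10       | r0=0 r1=10 r2=1 r3=9 r4=1 r5=15 r6=12 r7=65522  [TAKEN]
PC=6  slt  r7, r5, r2        | r0=0 r1=10 r2=1 r3=9 r4=1 r5=15 r6=12 r7=0
PC=10 slt  r1, r0, r7        | r0=0 r1=0 r2=1 r3=9 r4=1 r5=15 r6=12 r7=0

7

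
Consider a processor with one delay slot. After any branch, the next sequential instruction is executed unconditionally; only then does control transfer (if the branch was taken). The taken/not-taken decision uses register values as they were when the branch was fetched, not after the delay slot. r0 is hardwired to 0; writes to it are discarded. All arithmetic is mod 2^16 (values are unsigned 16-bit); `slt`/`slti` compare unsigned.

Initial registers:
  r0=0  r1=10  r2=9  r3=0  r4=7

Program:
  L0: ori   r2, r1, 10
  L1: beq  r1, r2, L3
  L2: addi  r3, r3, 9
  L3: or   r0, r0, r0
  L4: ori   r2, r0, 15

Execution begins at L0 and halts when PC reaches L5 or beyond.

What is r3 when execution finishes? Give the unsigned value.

#0 ori   r2, r1, 10 ; 0/10/10/0/7
#1 beq  r1, r2, L3 ; 0/10/10/0/7 ; →target
#2 addi  r3, r3, 9 ; 0/10/10/9/7
#3 or   r0, r0, r0 ; 0/10/10/9/7
#4 ori   r2, r0, 15 ; 0/10/15/9/7

9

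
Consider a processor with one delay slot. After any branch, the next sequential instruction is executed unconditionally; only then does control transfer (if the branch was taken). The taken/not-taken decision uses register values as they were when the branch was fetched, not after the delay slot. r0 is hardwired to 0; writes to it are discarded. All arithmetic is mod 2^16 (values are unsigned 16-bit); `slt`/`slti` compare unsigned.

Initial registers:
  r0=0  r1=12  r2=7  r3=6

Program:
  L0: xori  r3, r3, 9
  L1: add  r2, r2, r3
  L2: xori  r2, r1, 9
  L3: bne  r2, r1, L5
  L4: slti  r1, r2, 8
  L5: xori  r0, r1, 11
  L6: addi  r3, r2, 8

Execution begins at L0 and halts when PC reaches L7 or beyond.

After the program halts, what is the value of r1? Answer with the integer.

  step pc=0: xori  r3, r3, 9  regs=(0,12,7,15)
  step pc=1: add  r2, r2, r3  regs=(0,12,22,15)
  step pc=2: xori  r2, r1, 9  regs=(0,12,5,15)
  step pc=3: bne  r2, r1, L5  cond=T  regs=(0,12,5,15)
  step pc=4: slti  r1, r2, 8  regs=(0,1,5,15)
  step pc=5: xori  r0, r1, 11  regs=(0,1,5,15)
  step pc=6: addi  r3, r2, 8  regs=(0,1,5,13)

1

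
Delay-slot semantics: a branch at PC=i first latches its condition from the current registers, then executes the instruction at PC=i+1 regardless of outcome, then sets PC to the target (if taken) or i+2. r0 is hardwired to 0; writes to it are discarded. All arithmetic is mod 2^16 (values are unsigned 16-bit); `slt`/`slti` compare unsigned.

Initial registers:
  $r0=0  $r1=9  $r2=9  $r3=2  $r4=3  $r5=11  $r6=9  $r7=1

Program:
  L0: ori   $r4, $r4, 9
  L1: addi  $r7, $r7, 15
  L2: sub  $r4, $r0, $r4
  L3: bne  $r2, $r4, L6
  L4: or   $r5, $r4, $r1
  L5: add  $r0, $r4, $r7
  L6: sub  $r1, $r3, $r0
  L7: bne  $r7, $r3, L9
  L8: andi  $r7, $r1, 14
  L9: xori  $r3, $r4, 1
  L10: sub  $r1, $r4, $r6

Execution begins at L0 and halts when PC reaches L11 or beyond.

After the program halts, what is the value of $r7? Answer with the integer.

PC=0  ori   $r4, $r4, 9      | $r0=0 $r1=9 $r2=9 $r3=2 $r4=11 $r5=11 $r6=9 $r7=1
PC=1  addi  $r7, $r7, 15     | $r0=0 $r1=9 $r2=9 $r3=2 $r4=11 $r5=11 $r6=9 $r7=16
PC=2  sub  $r4, $r0, $r4     | $r0=0 $r1=9 $r2=9 $r3=2 $r4=65525 $r5=11 $r6=9 $r7=16
PC=3  bne  $r2, $r4, L6      | $r0=0 $r1=9 $r2=9 $r3=2 $r4=65525 $r5=11 $r6=9 $r7=16  [TAKEN]
PC=4  or   $r5, $r4, $r1     | $r0=0 $r1=9 $r2=9 $r3=2 $r4=65525 $r5=65533 $r6=9 $r7=16
PC=6  sub  $r1, $r3, $r0     | $r0=0 $r1=2 $r2=9 $r3=2 $r4=65525 $r5=65533 $r6=9 $r7=16
PC=7  bne  $r7, $r3, L9      | $r0=0 $r1=2 $r2=9 $r3=2 $r4=65525 $r5=65533 $r6=9 $r7=16  [TAKEN]
PC=8  andi  $r7, $r1, 14     | $r0=0 $r1=2 $r2=9 $r3=2 $r4=65525 $r5=65533 $r6=9 $r7=2
PC=9  xori  $r3, $r4, 1      | $r0=0 $r1=2 $r2=9 $r3=65524 $r4=65525 $r5=65533 $r6=9 $r7=2
PC=10 sub  $r1, $r4, $r6     | $r0=0 $r1=65516 $r2=9 $r3=65524 $r4=65525 $r5=65533 $r6=9 $r7=2

2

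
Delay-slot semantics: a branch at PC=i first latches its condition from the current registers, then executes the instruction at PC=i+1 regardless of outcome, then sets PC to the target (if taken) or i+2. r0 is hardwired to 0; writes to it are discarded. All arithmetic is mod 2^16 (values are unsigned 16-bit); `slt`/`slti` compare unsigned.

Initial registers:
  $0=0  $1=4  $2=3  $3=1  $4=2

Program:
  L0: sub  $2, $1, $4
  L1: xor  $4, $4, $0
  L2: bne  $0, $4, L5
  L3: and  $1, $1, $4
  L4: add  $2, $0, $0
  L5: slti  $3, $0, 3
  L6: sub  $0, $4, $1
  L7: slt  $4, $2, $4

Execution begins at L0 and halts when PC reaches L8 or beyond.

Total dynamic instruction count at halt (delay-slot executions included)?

7

PC=0  sub  $2, $1, $4        | $0=0 $1=4 $2=2 $3=1 $4=2
PC=1  xor  $4, $4, $0        | $0=0 $1=4 $2=2 $3=1 $4=2
PC=2  bne  $0, $4, L5        | $0=0 $1=4 $2=2 $3=1 $4=2  [TAKEN]
PC=3  and  $1, $1, $4        | $0=0 $1=0 $2=2 $3=1 $4=2
PC=5  slti  $3, $0, 3        | $0=0 $1=0 $2=2 $3=1 $4=2
PC=6  sub  $0, $4, $1        | $0=0 $1=0 $2=2 $3=1 $4=2
PC=7  slt  $4, $2, $4        | $0=0 $1=0 $2=2 $3=1 $4=0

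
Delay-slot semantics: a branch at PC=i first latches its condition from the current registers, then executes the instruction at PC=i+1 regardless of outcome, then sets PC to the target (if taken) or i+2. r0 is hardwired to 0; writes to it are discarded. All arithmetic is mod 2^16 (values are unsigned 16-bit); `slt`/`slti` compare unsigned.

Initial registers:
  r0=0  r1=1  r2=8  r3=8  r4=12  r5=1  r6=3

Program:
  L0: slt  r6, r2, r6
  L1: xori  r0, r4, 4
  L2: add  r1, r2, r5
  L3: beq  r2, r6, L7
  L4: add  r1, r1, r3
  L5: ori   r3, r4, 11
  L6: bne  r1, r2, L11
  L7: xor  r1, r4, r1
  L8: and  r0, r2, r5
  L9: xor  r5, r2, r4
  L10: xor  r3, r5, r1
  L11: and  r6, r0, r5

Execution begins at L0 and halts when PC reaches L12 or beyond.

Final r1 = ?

29

[0] slt  r6, r2, r6  →  {r0:0, r1:1, r2:8, r3:8, r4:12, r5:1, r6:0}
[1] xori  r0, r4, 4  →  {r0:0, r1:1, r2:8, r3:8, r4:12, r5:1, r6:0}
[2] add  r1, r2, r5  →  {r0:0, r1:9, r2:8, r3:8, r4:12, r5:1, r6:0}
[3] beq  r2, r6, L7  →  {r0:0, r1:9, r2:8, r3:8, r4:12, r5:1, r6:0}  ⟨branch fallthrough⟩
[4] add  r1, r1, r3  →  {r0:0, r1:17, r2:8, r3:8, r4:12, r5:1, r6:0}
[5] ori   r3, r4, 11  →  {r0:0, r1:17, r2:8, r3:15, r4:12, r5:1, r6:0}
[6] bne  r1, r2, L11  →  {r0:0, r1:17, r2:8, r3:15, r4:12, r5:1, r6:0}  ⟨branch taken⟩
[7] xor  r1, r4, r1  →  {r0:0, r1:29, r2:8, r3:15, r4:12, r5:1, r6:0}
[11] and  r6, r0, r5  →  {r0:0, r1:29, r2:8, r3:15, r4:12, r5:1, r6:0}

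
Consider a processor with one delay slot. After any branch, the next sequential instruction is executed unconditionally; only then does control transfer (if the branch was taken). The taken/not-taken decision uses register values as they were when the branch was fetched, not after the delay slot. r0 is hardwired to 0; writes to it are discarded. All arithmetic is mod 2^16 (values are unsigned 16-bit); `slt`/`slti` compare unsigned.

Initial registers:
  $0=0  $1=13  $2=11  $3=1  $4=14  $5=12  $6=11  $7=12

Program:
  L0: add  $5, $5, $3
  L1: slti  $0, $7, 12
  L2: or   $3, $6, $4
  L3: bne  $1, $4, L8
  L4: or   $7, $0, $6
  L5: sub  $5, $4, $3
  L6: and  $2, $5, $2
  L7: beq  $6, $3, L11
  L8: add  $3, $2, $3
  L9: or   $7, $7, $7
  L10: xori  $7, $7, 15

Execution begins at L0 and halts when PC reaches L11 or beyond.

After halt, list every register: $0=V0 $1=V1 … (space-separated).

PC=0  add  $5, $5, $3        | $0=0 $1=13 $2=11 $3=1 $4=14 $5=13 $6=11 $7=12
PC=1  slti  $0, $7, 12       | $0=0 $1=13 $2=11 $3=1 $4=14 $5=13 $6=11 $7=12
PC=2  or   $3, $6, $4        | $0=0 $1=13 $2=11 $3=15 $4=14 $5=13 $6=11 $7=12
PC=3  bne  $1, $4, L8        | $0=0 $1=13 $2=11 $3=15 $4=14 $5=13 $6=11 $7=12  [TAKEN]
PC=4  or   $7, $0, $6        | $0=0 $1=13 $2=11 $3=15 $4=14 $5=13 $6=11 $7=11
PC=8  add  $3, $2, $3        | $0=0 $1=13 $2=11 $3=26 $4=14 $5=13 $6=11 $7=11
PC=9  or   $7, $7, $7        | $0=0 $1=13 $2=11 $3=26 $4=14 $5=13 $6=11 $7=11
PC=10 xori  $7, $7, 15       | $0=0 $1=13 $2=11 $3=26 $4=14 $5=13 $6=11 $7=4

$0=0 $1=13 $2=11 $3=26 $4=14 $5=13 $6=11 $7=4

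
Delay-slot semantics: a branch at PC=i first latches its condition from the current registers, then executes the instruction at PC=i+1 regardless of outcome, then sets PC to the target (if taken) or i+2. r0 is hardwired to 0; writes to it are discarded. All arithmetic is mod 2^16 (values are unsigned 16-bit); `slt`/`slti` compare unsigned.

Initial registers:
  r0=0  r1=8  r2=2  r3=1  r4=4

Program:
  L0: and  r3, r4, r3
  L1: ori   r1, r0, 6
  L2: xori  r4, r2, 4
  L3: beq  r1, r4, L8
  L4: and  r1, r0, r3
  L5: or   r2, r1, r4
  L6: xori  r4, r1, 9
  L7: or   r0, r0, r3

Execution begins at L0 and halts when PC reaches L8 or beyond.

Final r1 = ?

0

PC=0  and  r3, r4, r3        | r0=0 r1=8 r2=2 r3=0 r4=4
PC=1  ori   r1, r0, 6        | r0=0 r1=6 r2=2 r3=0 r4=4
PC=2  xori  r4, r2, 4        | r0=0 r1=6 r2=2 r3=0 r4=6
PC=3  beq  r1, r4, L8        | r0=0 r1=6 r2=2 r3=0 r4=6  [TAKEN]
PC=4  and  r1, r0, r3        | r0=0 r1=0 r2=2 r3=0 r4=6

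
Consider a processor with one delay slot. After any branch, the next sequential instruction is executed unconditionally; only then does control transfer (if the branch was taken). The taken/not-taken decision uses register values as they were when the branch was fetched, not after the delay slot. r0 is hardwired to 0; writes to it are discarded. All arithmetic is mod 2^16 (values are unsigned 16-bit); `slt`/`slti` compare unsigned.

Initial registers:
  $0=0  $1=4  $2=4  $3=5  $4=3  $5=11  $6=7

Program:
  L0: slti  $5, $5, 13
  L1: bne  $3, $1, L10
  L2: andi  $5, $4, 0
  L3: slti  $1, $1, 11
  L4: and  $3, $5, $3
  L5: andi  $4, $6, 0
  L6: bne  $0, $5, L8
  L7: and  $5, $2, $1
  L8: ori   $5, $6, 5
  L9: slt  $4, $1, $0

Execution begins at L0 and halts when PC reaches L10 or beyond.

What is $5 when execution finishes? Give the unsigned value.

0

#0 slti  $5, $5, 13 ; 0/4/4/5/3/1/7
#1 bne  $3, $1, L10 ; 0/4/4/5/3/1/7 ; →target
#2 andi  $5, $4, 0 ; 0/4/4/5/3/0/7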